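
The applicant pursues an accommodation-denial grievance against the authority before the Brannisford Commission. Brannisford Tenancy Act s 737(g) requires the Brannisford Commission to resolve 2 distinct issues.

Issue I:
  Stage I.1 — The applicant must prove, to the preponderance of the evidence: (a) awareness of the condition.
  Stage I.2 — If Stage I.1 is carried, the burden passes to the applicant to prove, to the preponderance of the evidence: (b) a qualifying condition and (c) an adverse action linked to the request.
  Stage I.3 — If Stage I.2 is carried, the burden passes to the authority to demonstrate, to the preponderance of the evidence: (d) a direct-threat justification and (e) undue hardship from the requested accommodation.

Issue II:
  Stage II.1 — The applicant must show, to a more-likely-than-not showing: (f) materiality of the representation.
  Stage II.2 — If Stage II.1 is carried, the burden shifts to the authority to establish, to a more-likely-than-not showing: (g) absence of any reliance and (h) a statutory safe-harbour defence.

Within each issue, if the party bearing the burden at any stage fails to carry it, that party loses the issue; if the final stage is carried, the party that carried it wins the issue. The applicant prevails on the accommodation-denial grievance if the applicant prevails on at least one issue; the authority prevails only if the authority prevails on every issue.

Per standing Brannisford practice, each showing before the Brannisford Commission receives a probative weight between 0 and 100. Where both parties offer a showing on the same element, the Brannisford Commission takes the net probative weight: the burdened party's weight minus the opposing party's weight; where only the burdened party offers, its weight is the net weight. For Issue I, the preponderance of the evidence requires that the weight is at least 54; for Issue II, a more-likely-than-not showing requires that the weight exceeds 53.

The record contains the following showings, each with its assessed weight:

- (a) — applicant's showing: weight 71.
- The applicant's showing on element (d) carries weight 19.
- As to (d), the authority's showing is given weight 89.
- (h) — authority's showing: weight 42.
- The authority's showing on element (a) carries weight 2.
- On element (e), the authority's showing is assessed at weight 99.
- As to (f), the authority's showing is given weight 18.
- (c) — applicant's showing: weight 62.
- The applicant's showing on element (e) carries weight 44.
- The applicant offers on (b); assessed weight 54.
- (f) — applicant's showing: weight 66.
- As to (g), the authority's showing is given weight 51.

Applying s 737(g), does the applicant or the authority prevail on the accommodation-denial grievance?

— Issue I —
At Stage I.1 the applicant must meet the preponderance of the evidence (weight is at least 54): on (a) the weight is 71 less the opposing 2 gives net 69, ≥ 54, so (a) meets the standard.
  Stage I.1 is satisfied; the applicant continues to bear the burden.
At Stage I.2 the applicant must meet the preponderance of the evidence (weight is at least 54): on (b) the weight is 54, ≥ 54, so (b) meets the standard; on (c) the weight is 62, ≥ 54, so (c) meets the standard.
  All elements met. The burden passes to the authority.
At Stage I.3 the authority must meet the preponderance of the evidence (weight is at least 54): on (d) the weight is 89 less the opposing 19 gives net 70, which does reach 54, so (d) meets the standard; on (e) the weight is 99 less the opposing 44 gives net 55, ≥ 54, so (e) meets the standard.
  Stage I.3 carried; the final stage is satisfied.
With every stage satisfied, the authority prevails on this issue.
— Issue II —
Stage II.1 — burden on applicant; standard: a more-likely-than-not showing (weight exceeds 53).
    (f): 66 − 18 = 48 ≤ 53 [not met]
  The applicant does not carry Stage II.1.
So the authority prevails on this issue.
Per-issue: Issue I → authority; Issue II → authority. The applicant must prevail on at least one issue; overall, the authority prevails.

authority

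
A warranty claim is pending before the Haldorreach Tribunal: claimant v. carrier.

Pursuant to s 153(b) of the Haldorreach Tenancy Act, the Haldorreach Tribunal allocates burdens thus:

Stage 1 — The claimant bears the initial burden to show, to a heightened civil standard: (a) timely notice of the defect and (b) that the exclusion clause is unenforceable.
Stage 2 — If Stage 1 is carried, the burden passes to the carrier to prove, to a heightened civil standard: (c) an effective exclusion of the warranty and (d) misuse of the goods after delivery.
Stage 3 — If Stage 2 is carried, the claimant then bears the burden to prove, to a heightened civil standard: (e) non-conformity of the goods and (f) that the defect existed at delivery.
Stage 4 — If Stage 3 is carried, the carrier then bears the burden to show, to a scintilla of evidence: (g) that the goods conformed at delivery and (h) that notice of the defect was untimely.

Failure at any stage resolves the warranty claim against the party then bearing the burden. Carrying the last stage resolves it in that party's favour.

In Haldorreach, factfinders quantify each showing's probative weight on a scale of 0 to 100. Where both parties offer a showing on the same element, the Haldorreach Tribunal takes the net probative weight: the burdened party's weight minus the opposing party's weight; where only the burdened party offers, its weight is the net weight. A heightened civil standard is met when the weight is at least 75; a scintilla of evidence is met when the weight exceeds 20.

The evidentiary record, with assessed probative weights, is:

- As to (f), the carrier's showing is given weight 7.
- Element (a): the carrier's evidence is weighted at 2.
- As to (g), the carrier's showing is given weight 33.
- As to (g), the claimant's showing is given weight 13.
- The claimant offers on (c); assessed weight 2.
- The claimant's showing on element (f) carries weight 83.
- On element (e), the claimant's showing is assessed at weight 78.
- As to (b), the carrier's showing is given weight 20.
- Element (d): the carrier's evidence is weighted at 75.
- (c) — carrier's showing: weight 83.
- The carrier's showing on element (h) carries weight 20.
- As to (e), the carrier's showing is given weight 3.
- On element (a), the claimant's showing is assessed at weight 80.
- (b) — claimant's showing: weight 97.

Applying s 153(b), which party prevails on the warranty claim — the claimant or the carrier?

claimant

Stage 1 — burden on claimant; standard: a heightened civil standard (weight is at least 75).
    (a): 80 − 2 = 78 ≥ 75 [met]
    (b): 97 − 20 = 77 ≥ 75 [met]
  Stage 1 is satisfied; the onus moves to the carrier.
Stage 2 — burden on carrier; standard: a heightened civil standard (weight is at least 75).
    (c): 83 − 2 = 81 ≥ 75 [met]
    (d): 75 ≥ 75 [met]
  Stage 2 carried; the burden shifts to the claimant.
Stage 3 — burden on claimant; standard: a heightened civil standard (weight is at least 75).
    (e): 78 − 3 = 75 ≥ 75 [met]
    (f): 83 − 7 = 76 ≥ 75 [met]
  Stage 3 is satisfied; the onus moves to the carrier.
Stage 4 — burden on carrier; standard: a scintilla of evidence (weight exceeds 20).
    (g): 33 − 13 = 20 ≤ 20 [not met]
    (h): 20 ≤ 20 [not met]
  Stage 4 not carried; the carrier fails its burden.
The claimant prevails.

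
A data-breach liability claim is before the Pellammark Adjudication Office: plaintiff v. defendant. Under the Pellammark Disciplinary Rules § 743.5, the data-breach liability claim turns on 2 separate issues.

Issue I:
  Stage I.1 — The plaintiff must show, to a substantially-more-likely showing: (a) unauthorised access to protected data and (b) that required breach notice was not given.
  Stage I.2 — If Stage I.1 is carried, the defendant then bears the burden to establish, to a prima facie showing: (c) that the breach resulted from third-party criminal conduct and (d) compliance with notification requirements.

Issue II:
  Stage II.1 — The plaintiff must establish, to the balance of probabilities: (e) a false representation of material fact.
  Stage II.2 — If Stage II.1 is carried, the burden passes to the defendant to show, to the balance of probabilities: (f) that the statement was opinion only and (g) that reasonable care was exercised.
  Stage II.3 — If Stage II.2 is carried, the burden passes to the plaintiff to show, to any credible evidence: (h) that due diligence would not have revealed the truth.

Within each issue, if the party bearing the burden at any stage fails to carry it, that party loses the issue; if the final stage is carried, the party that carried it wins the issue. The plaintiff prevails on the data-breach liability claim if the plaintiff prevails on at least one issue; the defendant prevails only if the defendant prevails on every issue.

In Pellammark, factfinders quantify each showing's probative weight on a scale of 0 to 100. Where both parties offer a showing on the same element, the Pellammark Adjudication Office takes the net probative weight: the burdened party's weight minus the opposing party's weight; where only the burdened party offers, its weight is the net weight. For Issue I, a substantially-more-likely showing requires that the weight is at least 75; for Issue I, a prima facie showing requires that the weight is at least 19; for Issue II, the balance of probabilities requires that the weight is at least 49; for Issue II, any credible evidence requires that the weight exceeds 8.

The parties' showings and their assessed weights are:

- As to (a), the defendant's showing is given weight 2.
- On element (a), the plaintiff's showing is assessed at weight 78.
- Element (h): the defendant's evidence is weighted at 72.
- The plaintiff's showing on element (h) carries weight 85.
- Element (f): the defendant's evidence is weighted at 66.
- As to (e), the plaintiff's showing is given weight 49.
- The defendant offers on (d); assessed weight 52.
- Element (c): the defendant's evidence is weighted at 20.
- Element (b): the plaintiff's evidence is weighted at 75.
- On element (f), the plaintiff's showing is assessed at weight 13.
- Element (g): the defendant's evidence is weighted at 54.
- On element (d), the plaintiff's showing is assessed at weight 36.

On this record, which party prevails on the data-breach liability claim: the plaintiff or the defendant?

plaintiff

— Issue I —
Stage I.1 (plaintiff, a substantially-more-likely showing, weight is at least 75): (a) net 78−2=76 ≥ 75 — meets; (b) 75 ≥ 75 — meets.
  Stage I.1 is satisfied; the onus moves to the defendant.
Stage I.2 (defendant, a prima facie showing, weight is at least 19): (c) 20 ≥ 19 — meets; (d) net 52−36=16 < 19 — fails.
  Stage I.2 not carried; the defendant fails its burden.
The analysis ends at Stage I.2; the plaintiff prevails on this issue.
— Issue II —
Stage II.1 (plaintiff, the balance of probabilities, weight is at least 49): (e) 49 ≥ 49 — meets.
  Stage II.1 is satisfied; the onus moves to the defendant.
Stage II.2 (defendant, the balance of probabilities, weight is at least 49): (f) net 66−13=53 ≥ 49 — meets; (g) 54 ≥ 49 — meets.
  The defendant carries Stage II.2; the plaintiff now bears the burden.
Stage II.3 (plaintiff, any credible evidence, weight exceeds 8): (h) net 85−72=13 > 8 — meets.
  Stage II.3 carried; the final stage is satisfied.
All stages carried — the plaintiff prevails on this issue.
Per-issue: Issue I → plaintiff; Issue II → plaintiff. The plaintiff must prevail on at least one issue; overall, the plaintiff prevails.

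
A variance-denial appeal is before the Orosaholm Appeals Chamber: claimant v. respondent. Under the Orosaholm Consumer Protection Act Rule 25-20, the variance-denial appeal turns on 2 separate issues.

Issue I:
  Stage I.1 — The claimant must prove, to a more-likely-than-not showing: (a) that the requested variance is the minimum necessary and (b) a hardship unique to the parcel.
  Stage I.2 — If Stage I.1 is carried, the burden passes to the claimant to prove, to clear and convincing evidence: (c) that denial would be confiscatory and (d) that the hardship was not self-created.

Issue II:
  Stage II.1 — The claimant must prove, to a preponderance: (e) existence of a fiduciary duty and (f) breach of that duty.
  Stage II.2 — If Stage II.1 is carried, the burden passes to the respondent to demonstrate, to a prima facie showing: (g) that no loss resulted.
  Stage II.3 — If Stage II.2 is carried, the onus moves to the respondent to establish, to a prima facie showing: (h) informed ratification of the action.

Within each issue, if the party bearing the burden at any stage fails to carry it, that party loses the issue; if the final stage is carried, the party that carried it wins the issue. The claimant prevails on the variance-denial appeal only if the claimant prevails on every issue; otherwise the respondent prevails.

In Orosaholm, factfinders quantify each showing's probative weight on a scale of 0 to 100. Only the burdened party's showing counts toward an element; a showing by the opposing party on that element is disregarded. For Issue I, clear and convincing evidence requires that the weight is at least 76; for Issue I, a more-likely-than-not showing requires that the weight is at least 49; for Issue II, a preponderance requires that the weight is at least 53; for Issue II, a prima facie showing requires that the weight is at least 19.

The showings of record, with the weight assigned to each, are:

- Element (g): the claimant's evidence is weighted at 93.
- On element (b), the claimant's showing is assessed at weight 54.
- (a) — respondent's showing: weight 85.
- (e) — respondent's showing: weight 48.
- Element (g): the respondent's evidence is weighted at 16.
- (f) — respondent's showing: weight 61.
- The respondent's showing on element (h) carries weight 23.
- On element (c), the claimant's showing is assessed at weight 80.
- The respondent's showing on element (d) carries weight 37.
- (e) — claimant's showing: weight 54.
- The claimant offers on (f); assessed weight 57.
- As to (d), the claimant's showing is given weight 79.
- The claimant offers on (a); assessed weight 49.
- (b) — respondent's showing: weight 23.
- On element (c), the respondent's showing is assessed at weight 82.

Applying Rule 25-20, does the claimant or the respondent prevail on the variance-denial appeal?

— Issue I —
At Stage I.1 the claimant must meet a more-likely-than-not showing (weight is at least 49): on (a) the weight is 49 (the respondent's 85 is given no effect), which does reach 49, so (a) meets the standard; on (b) the weight is 54 (the respondent's 23 is given no effect), which does reach 49, so (b) meets the standard.
  All elements met. The claimant retains the burden for Stage I.2.
At Stage I.2 the claimant must meet clear and convincing evidence (weight is at least 76): on (c) the weight is 80 (the respondent's 82 is given no effect), which does reach 76, so (c) meets the standard; on (d) the weight is 79 (the respondent's 37 is given no effect), which does reach 76, so (d) meets the standard.
  All elements met at the final stage.
All stages carried — the claimant prevails on this issue.
— Issue II —
Stage II.1 — burden on claimant; standard: a preponderance (weight is at least 53).
    (e): 54 (respondent's 48 disregarded) ≥ 53 [met]
    (f): 57 (respondent's 61 disregarded) ≥ 53 [met]
  The claimant carries Stage II.1; the respondent now bears the burden.
Stage II.2 — burden on respondent; standard: a prima facie showing (weight is at least 19).
    (g): 16 (claimant's 93 disregarded) < 19 [not met]
  Not every element is met, so the respondent fails to carry Stage II.2.
The claimant prevails on this issue.
Per-issue: Issue I → claimant; Issue II → claimant. The claimant must prevail on every issue; overall, the claimant prevails.

claimant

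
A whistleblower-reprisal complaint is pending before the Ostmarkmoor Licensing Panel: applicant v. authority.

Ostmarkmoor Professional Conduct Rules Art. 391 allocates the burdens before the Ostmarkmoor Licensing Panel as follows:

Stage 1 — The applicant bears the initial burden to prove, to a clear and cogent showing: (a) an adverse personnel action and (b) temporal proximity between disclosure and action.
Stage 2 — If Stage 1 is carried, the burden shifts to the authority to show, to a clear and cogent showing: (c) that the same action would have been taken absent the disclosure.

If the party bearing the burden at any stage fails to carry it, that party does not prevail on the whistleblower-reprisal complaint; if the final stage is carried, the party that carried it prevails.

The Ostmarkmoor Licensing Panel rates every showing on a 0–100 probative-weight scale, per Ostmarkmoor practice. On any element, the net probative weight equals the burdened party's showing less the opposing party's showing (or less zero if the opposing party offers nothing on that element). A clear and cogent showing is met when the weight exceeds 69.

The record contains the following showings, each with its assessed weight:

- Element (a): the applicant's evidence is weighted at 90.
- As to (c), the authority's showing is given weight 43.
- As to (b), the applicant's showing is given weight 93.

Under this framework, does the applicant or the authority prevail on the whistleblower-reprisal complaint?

Stage 1 — burden on applicant; standard: a clear and cogent showing (weight exceeds 69).
    (a): 90 > 69 [met]
    (b): 93 > 69 [met]
  All elements met. The burden passes to the authority.
Stage 2 — burden on authority; standard: a clear and cogent showing (weight exceeds 69).
    (c): 43 ≤ 69 [not met]
  Stage 2 not carried; the authority fails its burden.
The analysis ends at Stage 2; the applicant prevails.

applicant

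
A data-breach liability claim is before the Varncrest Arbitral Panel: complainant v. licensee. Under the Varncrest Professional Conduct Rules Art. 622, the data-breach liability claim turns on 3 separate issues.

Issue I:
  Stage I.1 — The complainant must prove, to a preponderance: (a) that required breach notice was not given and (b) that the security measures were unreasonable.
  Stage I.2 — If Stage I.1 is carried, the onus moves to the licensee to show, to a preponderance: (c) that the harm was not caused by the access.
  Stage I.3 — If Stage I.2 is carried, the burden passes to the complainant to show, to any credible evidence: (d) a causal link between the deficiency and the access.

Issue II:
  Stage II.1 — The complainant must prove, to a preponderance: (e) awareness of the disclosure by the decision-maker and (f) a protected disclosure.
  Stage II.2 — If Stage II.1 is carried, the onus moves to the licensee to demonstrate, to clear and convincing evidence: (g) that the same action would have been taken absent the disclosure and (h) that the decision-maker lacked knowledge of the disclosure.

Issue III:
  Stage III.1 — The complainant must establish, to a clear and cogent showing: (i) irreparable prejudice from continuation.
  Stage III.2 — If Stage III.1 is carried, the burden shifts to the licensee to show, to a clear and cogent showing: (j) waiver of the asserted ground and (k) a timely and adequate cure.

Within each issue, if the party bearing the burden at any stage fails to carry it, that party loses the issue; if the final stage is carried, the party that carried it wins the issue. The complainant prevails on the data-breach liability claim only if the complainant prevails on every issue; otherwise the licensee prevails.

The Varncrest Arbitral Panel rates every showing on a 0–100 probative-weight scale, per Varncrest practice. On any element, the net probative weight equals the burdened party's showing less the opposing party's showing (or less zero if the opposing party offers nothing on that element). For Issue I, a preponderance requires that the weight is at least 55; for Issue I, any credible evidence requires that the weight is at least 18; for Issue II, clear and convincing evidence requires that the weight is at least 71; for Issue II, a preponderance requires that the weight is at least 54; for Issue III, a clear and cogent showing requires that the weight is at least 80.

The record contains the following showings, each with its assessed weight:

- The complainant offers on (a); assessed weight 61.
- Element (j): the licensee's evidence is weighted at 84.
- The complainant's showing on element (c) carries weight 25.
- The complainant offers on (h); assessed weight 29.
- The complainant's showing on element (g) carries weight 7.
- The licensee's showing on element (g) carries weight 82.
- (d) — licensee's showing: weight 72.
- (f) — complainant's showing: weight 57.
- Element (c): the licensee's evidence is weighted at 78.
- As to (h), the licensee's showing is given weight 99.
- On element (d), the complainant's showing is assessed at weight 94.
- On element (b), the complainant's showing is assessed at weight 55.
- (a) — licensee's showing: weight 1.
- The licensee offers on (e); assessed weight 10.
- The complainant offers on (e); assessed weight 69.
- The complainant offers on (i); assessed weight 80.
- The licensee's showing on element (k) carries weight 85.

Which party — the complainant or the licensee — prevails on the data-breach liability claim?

— Issue I —
Stage I.1 (complainant, a preponderance, weight is at least 55): (a) net 61−1=60 ≥ 55 — meets; (b) 55 ≥ 55 — meets.
  The complainant carries Stage I.1; the licensee now bears the burden.
Stage I.2 (licensee, a preponderance, weight is at least 55): (c) net 78−25=53 < 55 — fails.
  The licensee does not carry Stage I.2.
The complainant prevails on this issue.
— Issue II —
Stage II.1 (complainant, a preponderance, weight is at least 54): (e) net 69−10=59 ≥ 54 — meets; (f) 57 ≥ 54 — meets.
  Stage II.1 is satisfied; the onus moves to the licensee.
Stage II.2 (licensee, clear and convincing evidence, weight is at least 71): (g) net 82−7=75 ≥ 71 — meets; (h) net 99−29=70 < 71 — fails.
  Not every element is met, so the licensee fails to carry Stage II.2.
So the complainant prevails on this issue.
— Issue III —
Stage III.1 (complainant, a clear and cogent showing, weight is at least 80): (i) 80 ≥ 80 — meets.
  Stage III.1 carried; the burden shifts to the licensee.
Stage III.2 (licensee, a clear and cogent showing, weight is at least 80): (j) 84 ≥ 80 — meets; (k) 85 ≥ 80 — meets.
  The licensee carries the last stage.
All stages carried — the licensee prevails on this issue.
Per-issue: Issue I → complainant; Issue II → complainant; Issue III → licensee. The complainant must prevail on every issue; overall, the licensee prevails.

licensee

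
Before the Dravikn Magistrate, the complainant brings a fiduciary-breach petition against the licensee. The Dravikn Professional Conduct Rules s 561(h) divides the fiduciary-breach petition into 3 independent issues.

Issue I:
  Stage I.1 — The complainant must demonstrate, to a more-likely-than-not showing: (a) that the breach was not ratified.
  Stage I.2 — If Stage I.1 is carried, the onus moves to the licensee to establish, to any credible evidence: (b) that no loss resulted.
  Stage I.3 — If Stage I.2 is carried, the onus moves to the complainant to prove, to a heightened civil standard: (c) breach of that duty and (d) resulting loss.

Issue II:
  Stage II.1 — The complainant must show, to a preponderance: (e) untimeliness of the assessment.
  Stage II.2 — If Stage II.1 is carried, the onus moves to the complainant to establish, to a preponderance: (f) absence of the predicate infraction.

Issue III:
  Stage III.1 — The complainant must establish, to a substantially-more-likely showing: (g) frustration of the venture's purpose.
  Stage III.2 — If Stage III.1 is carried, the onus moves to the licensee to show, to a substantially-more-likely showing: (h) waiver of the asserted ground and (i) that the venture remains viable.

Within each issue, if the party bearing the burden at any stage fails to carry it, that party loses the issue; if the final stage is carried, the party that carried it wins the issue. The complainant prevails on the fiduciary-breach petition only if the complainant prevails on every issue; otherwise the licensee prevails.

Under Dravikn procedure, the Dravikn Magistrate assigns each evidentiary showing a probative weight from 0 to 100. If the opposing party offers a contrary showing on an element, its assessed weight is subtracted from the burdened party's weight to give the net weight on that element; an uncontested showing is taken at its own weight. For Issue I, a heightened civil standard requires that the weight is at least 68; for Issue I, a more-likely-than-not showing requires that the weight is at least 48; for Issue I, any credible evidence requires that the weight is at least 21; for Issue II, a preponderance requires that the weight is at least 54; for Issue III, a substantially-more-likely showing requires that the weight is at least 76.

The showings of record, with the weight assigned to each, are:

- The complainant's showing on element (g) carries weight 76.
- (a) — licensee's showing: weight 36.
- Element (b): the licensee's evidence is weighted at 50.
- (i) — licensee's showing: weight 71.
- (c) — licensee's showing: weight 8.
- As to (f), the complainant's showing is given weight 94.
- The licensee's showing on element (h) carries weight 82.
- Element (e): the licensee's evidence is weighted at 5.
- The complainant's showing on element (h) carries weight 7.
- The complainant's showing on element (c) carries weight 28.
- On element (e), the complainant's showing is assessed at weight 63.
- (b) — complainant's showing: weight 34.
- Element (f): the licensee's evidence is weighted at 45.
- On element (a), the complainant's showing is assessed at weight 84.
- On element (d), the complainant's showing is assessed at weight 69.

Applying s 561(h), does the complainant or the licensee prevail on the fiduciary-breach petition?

licensee

— Issue I —
Stage I.1 — burden on complainant; standard: a more-likely-than-not showing (weight is at least 48).
    (a): 84 − 36 = 48 ≥ 48 [met]
  Stage I.1 is satisfied; the onus moves to the licensee.
Stage I.2 — burden on licensee; standard: any credible evidence (weight is at least 21).
    (b): 50 − 34 = 16 < 21 [not met]
  Not every element is met, so the licensee fails to carry Stage I.2.
The analysis ends at Stage I.2; the complainant prevails on this issue.
— Issue II —
Stage II.1 — burden on complainant; standard: a preponderance (weight is at least 54).
    (e): 63 − 5 = 58 ≥ 54 [met]
  Stage II.1 is satisfied; the complainant continues to bear the burden.
Stage II.2 — burden on complainant; standard: a preponderance (weight is at least 54).
    (f): 94 − 45 = 49 < 54 [not met]
  The complainant does not carry Stage II.2.
So the licensee prevails on this issue.
— Issue III —
Stage III.1 (complainant, a substantially-more-likely showing, weight is at least 76): (g) 76 ≥ 76 — meets.
  All elements met. The burden passes to the licensee.
Stage III.2 (licensee, a substantially-more-likely showing, weight is at least 76): (h) net 82−7=75 < 76 — fails; (i) 71 < 76 — fails.
  Not every element is met, so the licensee fails to carry Stage III.2.
The analysis ends at Stage III.2; the complainant prevails on this issue.
Per-issue: Issue I → complainant; Issue II → licensee; Issue III → complainant. The complainant must prevail on every issue; overall, the licensee prevails.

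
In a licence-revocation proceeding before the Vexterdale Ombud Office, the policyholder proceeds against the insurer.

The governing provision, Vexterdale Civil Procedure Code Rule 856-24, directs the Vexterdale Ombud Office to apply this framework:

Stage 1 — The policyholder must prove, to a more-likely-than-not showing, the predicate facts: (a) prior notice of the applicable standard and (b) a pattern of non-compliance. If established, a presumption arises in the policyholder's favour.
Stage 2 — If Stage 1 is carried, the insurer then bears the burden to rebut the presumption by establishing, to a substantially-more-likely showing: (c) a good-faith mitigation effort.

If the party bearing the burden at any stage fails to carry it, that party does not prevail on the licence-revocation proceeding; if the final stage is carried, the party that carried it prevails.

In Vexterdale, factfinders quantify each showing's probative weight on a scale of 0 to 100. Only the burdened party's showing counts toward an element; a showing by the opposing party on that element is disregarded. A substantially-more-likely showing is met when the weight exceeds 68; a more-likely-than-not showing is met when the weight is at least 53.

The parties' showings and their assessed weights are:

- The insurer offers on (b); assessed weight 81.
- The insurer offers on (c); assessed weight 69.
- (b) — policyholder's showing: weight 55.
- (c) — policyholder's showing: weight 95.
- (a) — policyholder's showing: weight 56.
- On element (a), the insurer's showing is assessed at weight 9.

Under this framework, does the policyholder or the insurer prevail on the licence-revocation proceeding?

insurer

At Stage 1 the policyholder must meet a more-likely-than-not showing (weight is at least 53): on (a) the weight is 56 (the insurer's 9 is given no effect), which does reach 53, so (a) meets the standard; on (b) the weight is 55 (the insurer's 81 is given no effect), ≥ 53, so (b) meets the standard.
  Stage 1 is satisfied; the onus moves to the insurer.
At Stage 2 the insurer must meet a substantially-more-likely showing (weight exceeds 68): on (c) the weight is 69 (the policyholder's 95 is given no effect), which does exceed 68, so (c) meets the standard.
  The insurer carries the last stage.
All stages carried — the insurer prevails.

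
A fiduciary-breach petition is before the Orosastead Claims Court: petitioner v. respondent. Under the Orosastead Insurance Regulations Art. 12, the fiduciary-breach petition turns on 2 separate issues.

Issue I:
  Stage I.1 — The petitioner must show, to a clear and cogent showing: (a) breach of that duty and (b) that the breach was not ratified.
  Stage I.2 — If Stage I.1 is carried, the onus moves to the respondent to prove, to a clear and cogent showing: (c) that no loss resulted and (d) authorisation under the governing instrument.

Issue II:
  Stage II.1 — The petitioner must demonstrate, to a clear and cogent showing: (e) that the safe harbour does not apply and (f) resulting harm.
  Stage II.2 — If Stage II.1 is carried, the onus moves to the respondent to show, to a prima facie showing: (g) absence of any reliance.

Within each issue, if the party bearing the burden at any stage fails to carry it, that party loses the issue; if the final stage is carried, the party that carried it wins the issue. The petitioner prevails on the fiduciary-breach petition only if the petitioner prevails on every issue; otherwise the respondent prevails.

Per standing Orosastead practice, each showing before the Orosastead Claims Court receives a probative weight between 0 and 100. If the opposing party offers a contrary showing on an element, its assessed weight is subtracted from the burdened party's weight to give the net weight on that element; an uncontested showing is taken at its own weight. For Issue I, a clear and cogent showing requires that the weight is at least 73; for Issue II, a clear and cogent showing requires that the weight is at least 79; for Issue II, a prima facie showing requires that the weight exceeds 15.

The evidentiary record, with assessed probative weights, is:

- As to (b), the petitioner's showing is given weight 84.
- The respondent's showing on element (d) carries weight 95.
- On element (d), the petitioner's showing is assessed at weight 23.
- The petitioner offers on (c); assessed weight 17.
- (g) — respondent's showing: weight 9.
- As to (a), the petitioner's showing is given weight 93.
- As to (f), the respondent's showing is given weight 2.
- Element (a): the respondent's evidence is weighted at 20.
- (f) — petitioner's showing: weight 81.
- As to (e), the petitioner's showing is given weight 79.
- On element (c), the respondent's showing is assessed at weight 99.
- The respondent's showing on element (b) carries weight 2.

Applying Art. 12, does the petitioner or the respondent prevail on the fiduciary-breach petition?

— Issue I —
At Stage I.1 the petitioner must meet a clear and cogent showing (weight is at least 73): on (a) the weight is 93 less the opposing 20 gives net 73, which does reach 73, so (a) meets the standard; on (b) the weight is 84 less the opposing 2 gives net 82, ≥ 73, so (b) meets the standard.
  All elements met. The burden passes to the respondent.
At Stage I.2 the respondent must meet a clear and cogent showing (weight is at least 73): on (c) the weight is 99 less the opposing 17 gives net 82, ≥ 73, so (c) meets the standard; on (d) the weight is 95 less the opposing 23 gives net 72, which does not reach 73, so (d) does not meet the standard.
  Stage I.2 not carried; the respondent fails its burden.
The petitioner prevails on this issue.
— Issue II —
Stage II.1 (petitioner, a clear and cogent showing, weight is at least 79): (e) 79 ≥ 79 — meets; (f) net 81−2=79 ≥ 79 — meets.
  The petitioner carries Stage II.1; the respondent now bears the burden.
Stage II.2 (respondent, a prima facie showing, weight exceeds 15): (g) 9 ≤ 15 — fails.
  The respondent does not carry Stage II.2.
The analysis ends at Stage II.2; the petitioner prevails on this issue.
Per-issue: Issue I → petitioner; Issue II → petitioner. The petitioner must prevail on every issue; overall, the petitioner prevails.

petitioner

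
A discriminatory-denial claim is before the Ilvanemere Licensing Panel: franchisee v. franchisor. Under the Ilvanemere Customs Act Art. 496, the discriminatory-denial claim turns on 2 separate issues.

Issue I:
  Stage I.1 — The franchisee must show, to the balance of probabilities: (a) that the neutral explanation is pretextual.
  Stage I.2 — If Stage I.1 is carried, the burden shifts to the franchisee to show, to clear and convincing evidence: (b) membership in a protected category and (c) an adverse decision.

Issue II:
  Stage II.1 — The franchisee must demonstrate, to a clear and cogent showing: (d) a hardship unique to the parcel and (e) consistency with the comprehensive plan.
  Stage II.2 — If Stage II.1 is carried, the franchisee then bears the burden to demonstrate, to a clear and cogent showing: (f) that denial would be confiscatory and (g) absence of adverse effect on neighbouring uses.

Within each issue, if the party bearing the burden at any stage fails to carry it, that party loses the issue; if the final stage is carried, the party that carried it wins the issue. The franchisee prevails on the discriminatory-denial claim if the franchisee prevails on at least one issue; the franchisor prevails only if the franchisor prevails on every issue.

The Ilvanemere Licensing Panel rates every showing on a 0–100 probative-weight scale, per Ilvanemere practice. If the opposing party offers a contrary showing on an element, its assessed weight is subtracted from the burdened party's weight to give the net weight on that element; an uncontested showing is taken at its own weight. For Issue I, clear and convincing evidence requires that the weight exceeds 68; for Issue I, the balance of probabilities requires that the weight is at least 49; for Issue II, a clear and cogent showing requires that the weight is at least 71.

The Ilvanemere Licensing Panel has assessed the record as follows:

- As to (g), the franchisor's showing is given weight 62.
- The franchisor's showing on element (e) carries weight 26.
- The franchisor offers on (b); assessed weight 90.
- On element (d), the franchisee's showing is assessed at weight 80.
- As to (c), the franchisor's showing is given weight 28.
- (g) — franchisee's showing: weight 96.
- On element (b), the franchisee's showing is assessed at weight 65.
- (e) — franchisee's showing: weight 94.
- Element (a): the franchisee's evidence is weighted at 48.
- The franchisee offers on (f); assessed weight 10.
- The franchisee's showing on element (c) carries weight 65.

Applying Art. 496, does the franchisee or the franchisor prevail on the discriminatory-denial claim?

— Issue I —
Stage I.1 (franchisee, the balance of probabilities, weight is at least 49): (a) 48 < 49 — fails.
  Not every element is met, so the franchisee fails to carry Stage I.1.
So the franchisor prevails on this issue.
— Issue II —
Stage II.1 — burden on franchisee; standard: a clear and cogent showing (weight is at least 71).
    (d): 80 ≥ 71 [met]
    (e): 94 − 26 = 68 < 71 [not met]
  The franchisee does not carry Stage II.1.
The analysis ends at Stage II.1; the franchisor prevails on this issue.
Per-issue: Issue I → franchisor; Issue II → franchisor. The franchisee must prevail on at least one issue; overall, the franchisor prevails.

franchisor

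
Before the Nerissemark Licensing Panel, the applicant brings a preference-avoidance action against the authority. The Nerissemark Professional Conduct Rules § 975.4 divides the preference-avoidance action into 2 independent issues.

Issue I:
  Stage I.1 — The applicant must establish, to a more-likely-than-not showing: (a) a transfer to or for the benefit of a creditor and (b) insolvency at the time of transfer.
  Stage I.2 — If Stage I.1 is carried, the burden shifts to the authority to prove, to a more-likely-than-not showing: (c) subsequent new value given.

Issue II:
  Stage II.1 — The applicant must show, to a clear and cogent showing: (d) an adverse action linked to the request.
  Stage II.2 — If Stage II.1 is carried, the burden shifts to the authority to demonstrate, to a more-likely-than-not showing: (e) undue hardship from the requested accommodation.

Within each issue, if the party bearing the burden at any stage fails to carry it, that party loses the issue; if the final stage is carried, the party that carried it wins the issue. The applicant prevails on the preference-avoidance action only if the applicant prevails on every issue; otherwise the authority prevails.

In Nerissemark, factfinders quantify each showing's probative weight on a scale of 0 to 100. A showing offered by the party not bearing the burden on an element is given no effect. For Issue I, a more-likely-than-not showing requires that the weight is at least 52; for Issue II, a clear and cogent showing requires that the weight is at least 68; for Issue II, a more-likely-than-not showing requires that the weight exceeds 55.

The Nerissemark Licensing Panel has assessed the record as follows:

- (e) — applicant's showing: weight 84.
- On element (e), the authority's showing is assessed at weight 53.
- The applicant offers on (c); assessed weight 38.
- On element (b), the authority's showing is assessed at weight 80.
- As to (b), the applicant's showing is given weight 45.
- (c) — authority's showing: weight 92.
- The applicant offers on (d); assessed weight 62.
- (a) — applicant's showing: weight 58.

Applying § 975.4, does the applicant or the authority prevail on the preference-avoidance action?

— Issue I —
Stage I.1 — burden on applicant; standard: a more-likely-than-not showing (weight is at least 52).
    (a): 58 ≥ 52 [met]
    (b): 45 (authority's 80 disregarded) < 52 [not met]
  The applicant does not carry Stage I.1.
The analysis ends at Stage I.1; the authority prevails on this issue.
— Issue II —
Stage II.1 (applicant, a clear and cogent showing, weight is at least 68): (d) 62 < 68 — fails.
  The applicant does not carry Stage II.1.
The authority prevails on this issue.
Per-issue: Issue I → authority; Issue II → authority. The applicant must prevail on every issue; overall, the authority prevails.

authority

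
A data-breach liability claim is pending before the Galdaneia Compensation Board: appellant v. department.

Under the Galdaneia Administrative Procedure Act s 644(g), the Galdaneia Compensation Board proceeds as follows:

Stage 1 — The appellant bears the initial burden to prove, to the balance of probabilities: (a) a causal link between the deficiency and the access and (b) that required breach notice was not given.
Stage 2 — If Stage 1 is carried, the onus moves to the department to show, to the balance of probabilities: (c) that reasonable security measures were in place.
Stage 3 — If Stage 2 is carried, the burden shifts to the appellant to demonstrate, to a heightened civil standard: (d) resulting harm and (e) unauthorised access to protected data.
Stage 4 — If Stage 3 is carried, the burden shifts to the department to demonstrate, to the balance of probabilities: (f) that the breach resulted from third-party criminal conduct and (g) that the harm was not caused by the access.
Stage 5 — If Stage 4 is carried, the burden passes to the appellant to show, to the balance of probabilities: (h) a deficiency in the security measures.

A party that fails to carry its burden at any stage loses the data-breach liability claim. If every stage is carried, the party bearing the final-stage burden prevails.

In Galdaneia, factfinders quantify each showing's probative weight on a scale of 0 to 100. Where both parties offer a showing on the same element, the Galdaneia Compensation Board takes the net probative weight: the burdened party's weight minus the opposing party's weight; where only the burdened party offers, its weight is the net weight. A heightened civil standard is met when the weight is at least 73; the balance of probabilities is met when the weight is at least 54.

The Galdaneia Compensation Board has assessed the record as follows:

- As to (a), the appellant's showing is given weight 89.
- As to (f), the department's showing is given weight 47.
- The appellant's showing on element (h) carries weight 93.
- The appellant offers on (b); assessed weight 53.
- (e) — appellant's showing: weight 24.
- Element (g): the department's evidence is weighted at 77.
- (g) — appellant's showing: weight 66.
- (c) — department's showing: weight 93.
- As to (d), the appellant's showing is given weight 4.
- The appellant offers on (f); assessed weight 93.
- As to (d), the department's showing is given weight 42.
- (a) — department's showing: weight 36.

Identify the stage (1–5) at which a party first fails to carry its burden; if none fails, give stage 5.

stage 1

Stage 1 — burden on appellant; standard: the balance of probabilities (weight is at least 54).
    (a): 89 − 36 = 53 < 54 [not met]
    (b): 53 < 54 [not met]
  The appellant does not carry Stage 1.
The analysis ends at Stage 1; the department prevails.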